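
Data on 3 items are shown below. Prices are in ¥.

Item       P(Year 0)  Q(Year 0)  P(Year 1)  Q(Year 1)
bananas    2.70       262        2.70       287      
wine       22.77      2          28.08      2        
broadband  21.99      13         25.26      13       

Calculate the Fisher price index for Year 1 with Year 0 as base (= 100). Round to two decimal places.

104.96

Laspeyres component (base-period weights):
ΣP(Year 1)Q(Year 0) = 2.70×262 + 28.08×2 + 25.26×13 = 707.4 + 56.16 + 328.38 = 1091.94
ΣP(Year 0)Q(Year 0) = 2.70×262 + 22.77×2 + 21.99×13 = 707.4 + 45.54 + 285.87 = 1038.81
L = 1091.94 / 1038.81 × 100 = 105.1145
Paasche component (current-period weights):
ΣP(Year 1)Q(Year 1) = 2.70×287 + 28.08×2 + 25.26×13 = 774.9 + 56.16 + 328.38 = 1159.44
ΣP(Year 0)Q(Year 1) = 2.70×287 + 22.77×2 + 21.99×13 = 774.9 + 45.54 + 285.87 = 1106.31
P = 1159.44 / 1106.31 × 100 = 104.8025
Fisher = √(L × P) = √(105.1145 × 104.8025) = 104.9584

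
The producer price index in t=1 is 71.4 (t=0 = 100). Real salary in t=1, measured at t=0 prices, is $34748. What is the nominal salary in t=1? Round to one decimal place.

24810.1

Nominal = Real × (Index/100) = 34748 × (71.4/100)
        = 34748 × 0.714 = 24810.0720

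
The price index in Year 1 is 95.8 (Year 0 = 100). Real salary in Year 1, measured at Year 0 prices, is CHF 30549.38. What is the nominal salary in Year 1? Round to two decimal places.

29266.31

Nominal = Real × (Index/100) = 30549.38 × (95.8/100)
        = 30549.38 × 0.958 = 29266.3060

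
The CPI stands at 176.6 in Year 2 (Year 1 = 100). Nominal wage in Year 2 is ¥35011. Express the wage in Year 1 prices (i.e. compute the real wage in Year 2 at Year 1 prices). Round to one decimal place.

19825.0

Real = Nominal ÷ (Index/100) = 35011 ÷ (176.6/100)
     = 35011 ÷ 1.766 = 19825.0283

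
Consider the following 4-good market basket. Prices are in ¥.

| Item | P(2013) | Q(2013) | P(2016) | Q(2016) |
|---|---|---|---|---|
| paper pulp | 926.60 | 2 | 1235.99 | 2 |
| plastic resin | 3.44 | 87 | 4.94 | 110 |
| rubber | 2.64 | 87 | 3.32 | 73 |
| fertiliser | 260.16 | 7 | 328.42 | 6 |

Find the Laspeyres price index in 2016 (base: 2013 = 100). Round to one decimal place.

Laspeyres price index uses base-period quantities as weights.
ΣP(2016)·Q(2013) = 1235.99×2 + 4.94×87 + 3.32×87 + 328.42×7 = 2471.98 + 429.78 + 288.84 + 2298.94 = 5489.54
ΣP(2013)·Q(2013) = 926.60×2 + 3.44×87 + 2.64×87 + 260.16×7 = 1853.2 + 299.28 + 229.68 + 1821.12 = 4203.28
Index = 5489.54 / 4203.28 × 100 = 130.6013

130.6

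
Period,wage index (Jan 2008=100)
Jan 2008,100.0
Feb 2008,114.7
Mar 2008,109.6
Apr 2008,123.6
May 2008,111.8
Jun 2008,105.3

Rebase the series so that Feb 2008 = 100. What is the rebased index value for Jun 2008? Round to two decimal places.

91.80

Rebased(Jun 2008) = 105.3 / 114.7 × 100 = 91.8047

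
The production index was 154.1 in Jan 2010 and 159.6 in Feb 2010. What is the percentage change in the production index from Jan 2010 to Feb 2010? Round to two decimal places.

Change = (159.6 − 154.1) / 154.1 × 100
       = 5.5 / 154.1 × 100 = 3.5691%

3.57%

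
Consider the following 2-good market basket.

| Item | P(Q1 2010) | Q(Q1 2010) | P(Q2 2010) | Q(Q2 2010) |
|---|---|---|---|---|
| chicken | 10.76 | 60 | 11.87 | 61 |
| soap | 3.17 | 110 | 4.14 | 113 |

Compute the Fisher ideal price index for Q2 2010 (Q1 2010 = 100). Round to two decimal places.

Laspeyres component (base-period weights):
ΣP(Q2 2010)Q(Q1 2010) = 11.87×60 + 4.14×110 = 712.2 + 455.4 = 1167.6
ΣP(Q1 2010)Q(Q1 2010) = 10.76×60 + 3.17×110 = 645.6 + 348.7 = 994.3
L = 1167.6 / 994.3 × 100 = 117.4293
Paasche component (current-period weights):
ΣP(Q2 2010)Q(Q2 2010) = 11.87×61 + 4.14×113 = 724.07 + 467.82 = 1191.89
ΣP(Q1 2010)Q(Q2 2010) = 10.76×61 + 3.17×113 = 656.36 + 358.21 = 1014.57
P = 1191.89 / 1014.57 × 100 = 117.4774
Fisher = √(L × P) = √(117.4293 × 117.4774) = 117.4533

117.45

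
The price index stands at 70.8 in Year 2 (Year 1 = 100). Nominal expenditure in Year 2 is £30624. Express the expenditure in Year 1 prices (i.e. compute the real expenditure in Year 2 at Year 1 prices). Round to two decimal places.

Real = Nominal ÷ (Index/100) = 30624 ÷ (70.8/100)
     = 30624 ÷ 0.708 = 43254.2373

43254.24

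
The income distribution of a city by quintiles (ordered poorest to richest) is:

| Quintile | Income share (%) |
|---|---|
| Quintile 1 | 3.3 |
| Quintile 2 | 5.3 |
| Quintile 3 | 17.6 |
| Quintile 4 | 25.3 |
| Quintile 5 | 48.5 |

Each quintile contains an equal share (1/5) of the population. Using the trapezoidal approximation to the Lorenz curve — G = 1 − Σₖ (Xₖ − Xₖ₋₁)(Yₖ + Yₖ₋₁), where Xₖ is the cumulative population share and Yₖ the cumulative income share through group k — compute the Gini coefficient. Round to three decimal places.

Cumulative income shares Yₖ: 0.0330, 0.0860, 0.2620, 0.5150, 1.0000
Σ (Xₖ−Xₖ₋₁)(Yₖ+Yₖ₋₁) = (1/5)(0.0330+0.0000) + (1/5)(0.0860+0.0330) + (1/5)(0.2620+0.0860) + (1/5)(0.5150+0.2620) + (1/5)(1.0000+0.5150)
  = 0.0066 + 0.0238 + 0.0696 + 0.1554 + 0.3030 = 0.5584
G = 1 − 0.5584 = 0.4416

0.442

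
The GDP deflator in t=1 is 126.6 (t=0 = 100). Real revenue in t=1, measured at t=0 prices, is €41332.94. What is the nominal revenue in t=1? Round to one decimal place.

52327.5

Nominal = Real × (Index/100) = 41332.94 × (126.6/100)
        = 41332.94 × 1.266 = 52327.5020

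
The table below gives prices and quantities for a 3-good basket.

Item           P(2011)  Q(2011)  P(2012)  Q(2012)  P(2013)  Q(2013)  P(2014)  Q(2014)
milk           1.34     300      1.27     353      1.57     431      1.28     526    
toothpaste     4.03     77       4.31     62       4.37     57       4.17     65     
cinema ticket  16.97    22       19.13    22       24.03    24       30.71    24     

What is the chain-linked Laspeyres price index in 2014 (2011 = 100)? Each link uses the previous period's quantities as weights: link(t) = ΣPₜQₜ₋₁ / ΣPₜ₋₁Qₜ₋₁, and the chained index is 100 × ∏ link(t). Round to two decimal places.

126.39

Link 2011→2012:
ΣP(2012)Q(2011) = 1.27×300 + 4.31×77 + 19.13×22 = 381 + 331.87 + 420.86 = 1133.73
ΣP(2011)Q(2011) = 1.34×300 + 4.03×77 + 16.97×22 = 402 + 310.31 + 373.34 = 1085.65
link = 1133.73/1085.65 = 1.044287
Link 2012→2013:
ΣP(2013)Q(2012) = 1.57×353 + 4.37×62 + 24.03×22 = 554.21 + 270.94 + 528.66 = 1353.81
ΣP(2012)Q(2012) = 1.27×353 + 4.31×62 + 19.13×22 = 448.31 + 267.22 + 420.86 = 1136.39
link = 1353.81/1136.39 = 1.191325
Link 2013→2014:
ΣP(2014)Q(2013) = 1.28×431 + 4.17×57 + 30.71×24 = 551.68 + 237.69 + 737.04 = 1526.41
ΣP(2013)Q(2013) = 1.57×431 + 4.37×57 + 24.03×24 = 676.67 + 249.09 + 576.72 = 1502.48
link = 1526.41/1502.48 = 1.015927
Chained index = 100 × 1.044287 × 1.191325 × 1.015927 = 126.3900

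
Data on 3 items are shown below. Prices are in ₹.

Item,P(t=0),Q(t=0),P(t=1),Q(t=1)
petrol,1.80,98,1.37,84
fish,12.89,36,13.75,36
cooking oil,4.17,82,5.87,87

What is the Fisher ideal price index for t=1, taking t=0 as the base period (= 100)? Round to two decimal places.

113.82

Laspeyres component (base-period weights):
ΣP(t=1)Q(t=0) = 1.37×98 + 13.75×36 + 5.87×82 = 134.26 + 495 + 481.34 = 1110.6
ΣP(t=0)Q(t=0) = 1.80×98 + 12.89×36 + 4.17×82 = 176.4 + 464.04 + 341.94 = 982.38
L = 1110.6 / 982.38 × 100 = 113.0520
Paasche component (current-period weights):
ΣP(t=1)Q(t=1) = 1.37×84 + 13.75×36 + 5.87×87 = 115.08 + 495 + 510.69 = 1120.77
ΣP(t=0)Q(t=1) = 1.80×84 + 12.89×36 + 4.17×87 = 151.2 + 464.04 + 362.79 = 978.03
P = 1120.77 / 978.03 × 100 = 114.5946
Fisher = √(L × P) = √(113.0520 × 114.5946) = 113.8207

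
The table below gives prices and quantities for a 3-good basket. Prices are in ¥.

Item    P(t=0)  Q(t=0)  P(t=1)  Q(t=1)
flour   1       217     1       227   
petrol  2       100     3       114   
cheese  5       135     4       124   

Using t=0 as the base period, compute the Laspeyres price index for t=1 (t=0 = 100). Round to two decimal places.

96.79

Laspeyres price index uses base-period quantities as weights.
ΣP(t=1)·Q(t=0) = 1×217 + 3×100 + 4×135 = 217 + 300 + 540 = 1057
ΣP(t=0)·Q(t=0) = 1×217 + 2×100 + 5×135 = 217 + 200 + 675 = 1092
Index = 1057 / 1092 × 100 = 96.7949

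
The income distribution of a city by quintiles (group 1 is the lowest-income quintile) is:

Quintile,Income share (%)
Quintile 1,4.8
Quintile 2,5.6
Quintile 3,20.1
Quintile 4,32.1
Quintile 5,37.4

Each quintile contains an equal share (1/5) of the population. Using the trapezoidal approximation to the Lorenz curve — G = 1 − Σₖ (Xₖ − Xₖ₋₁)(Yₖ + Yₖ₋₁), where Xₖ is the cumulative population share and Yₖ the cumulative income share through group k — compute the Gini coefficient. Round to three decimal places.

Cumulative income shares Yₖ: 0.0480, 0.1040, 0.3050, 0.6260, 1.0000
Σ (Xₖ−Xₖ₋₁)(Yₖ+Yₖ₋₁) = (1/5)(0.0480+0.0000) + (1/5)(0.1040+0.0480) + (1/5)(0.3050+0.1040) + (1/5)(0.6260+0.3050) + (1/5)(1.0000+0.6260)
  = 0.0096 + 0.0304 + 0.0818 + 0.1862 + 0.3252 = 0.6332
G = 1 − 0.6332 = 0.3668

0.367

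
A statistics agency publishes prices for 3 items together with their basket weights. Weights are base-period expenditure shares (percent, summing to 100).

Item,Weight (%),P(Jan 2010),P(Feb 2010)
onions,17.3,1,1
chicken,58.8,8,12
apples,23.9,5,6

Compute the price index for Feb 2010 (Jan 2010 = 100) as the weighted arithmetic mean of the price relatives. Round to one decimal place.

134.2

onions: 17.3 × (1/1) = 17.3 × 1.000000 = 17.3000
chicken: 58.8 × (12/8) = 58.8 × 1.500000 = 88.2000
apples: 23.9 × (6/5) = 23.9 × 1.200000 = 28.6800
Index = Σ wᵢ·(p₁ᵢ/p₀ᵢ) = 17.3000 + 88.2000 + 28.6800 = 134.1800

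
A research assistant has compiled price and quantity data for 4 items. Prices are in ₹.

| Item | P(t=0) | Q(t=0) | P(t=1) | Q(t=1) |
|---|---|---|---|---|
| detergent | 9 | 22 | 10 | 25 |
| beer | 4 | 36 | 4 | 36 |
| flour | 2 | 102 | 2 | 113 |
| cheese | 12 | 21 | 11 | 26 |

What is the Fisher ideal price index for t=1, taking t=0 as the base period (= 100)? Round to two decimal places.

100.01

Laspeyres component (base-period weights):
ΣP(t=1)Q(t=0) = 10×22 + 4×36 + 2×102 + 11×21 = 220 + 144 + 204 + 231 = 799
ΣP(t=0)Q(t=0) = 9×22 + 4×36 + 2×102 + 12×21 = 198 + 144 + 204 + 252 = 798
L = 799 / 798 × 100 = 100.1253
Paasche component (current-period weights):
ΣP(t=1)Q(t=1) = 10×25 + 4×36 + 2×113 + 11×26 = 250 + 144 + 226 + 286 = 906
ΣP(t=0)Q(t=1) = 9×25 + 4×36 + 2×113 + 12×26 = 225 + 144 + 226 + 312 = 907
P = 906 / 907 × 100 = 99.8897
Fisher = √(L × P) = √(100.1253 × 99.8897) = 100.0075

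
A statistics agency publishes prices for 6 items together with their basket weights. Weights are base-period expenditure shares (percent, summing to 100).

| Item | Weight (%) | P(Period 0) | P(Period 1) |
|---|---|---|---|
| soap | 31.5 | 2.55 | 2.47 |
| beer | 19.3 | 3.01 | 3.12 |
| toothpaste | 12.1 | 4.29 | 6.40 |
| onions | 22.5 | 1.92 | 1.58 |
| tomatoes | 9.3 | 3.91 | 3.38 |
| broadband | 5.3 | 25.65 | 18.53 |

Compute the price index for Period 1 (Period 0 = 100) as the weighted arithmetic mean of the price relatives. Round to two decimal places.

98.95

soap: 31.5 × (2.47/2.55) = 31.5 × 0.968627 = 30.5118
beer: 19.3 × (3.12/3.01) = 19.3 × 1.036545 = 20.0053
toothpaste: 12.1 × (6.40/4.29) = 12.1 × 1.491841 = 18.0513
onions: 22.5 × (1.58/1.92) = 22.5 × 0.822917 = 18.5156
tomatoes: 9.3 × (3.38/3.91) = 9.3 × 0.864450 = 8.0394
broadband: 5.3 × (18.53/25.65) = 5.3 × 0.722417 = 3.8288
Index = Σ wᵢ·(p₁ᵢ/p₀ᵢ) = 30.5118 + 20.0053 + 18.0513 + 18.5156 + 8.0394 + 3.8288 = 98.9522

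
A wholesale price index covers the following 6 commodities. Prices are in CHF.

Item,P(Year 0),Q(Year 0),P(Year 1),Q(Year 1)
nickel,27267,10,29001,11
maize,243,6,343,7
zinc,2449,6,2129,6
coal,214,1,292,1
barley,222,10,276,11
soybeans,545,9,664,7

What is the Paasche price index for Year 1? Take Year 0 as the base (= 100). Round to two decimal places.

106.00

Paasche price index uses current-period quantities as weights.
ΣP(Year 1)·Q(Year 1) = 29001×11 + 343×7 + 2129×6 + 292×1 + 276×11 + 664×7 = 319011 + 2401 + 12774 + 292 + 3036 + 4648 = 342162
ΣP(Year 0)·Q(Year 1) = 27267×11 + 243×7 + 2449×6 + 214×1 + 222×11 + 545×7 = 299937 + 1701 + 14694 + 214 + 2442 + 3815 = 322803
Index = 342162 / 322803 × 100 = 105.9972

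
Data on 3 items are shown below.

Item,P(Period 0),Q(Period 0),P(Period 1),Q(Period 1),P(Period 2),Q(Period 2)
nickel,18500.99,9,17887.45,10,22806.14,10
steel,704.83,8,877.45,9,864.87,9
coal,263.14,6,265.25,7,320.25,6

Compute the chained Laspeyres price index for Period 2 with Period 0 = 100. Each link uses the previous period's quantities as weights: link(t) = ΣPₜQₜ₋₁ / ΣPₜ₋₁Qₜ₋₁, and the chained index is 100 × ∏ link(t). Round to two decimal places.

Link Period 0→Period 1:
ΣP(Period 1)Q(Period 0) = 17887.45×9 + 877.45×8 + 265.25×6 = 160987.05 + 7019.6 + 1591.5 = 169598.15
ΣP(Period 0)Q(Period 0) = 18500.99×9 + 704.83×8 + 263.14×6 = 166508.91 + 5638.64 + 1578.84 = 173726.39
link = 169598.15/173726.39 = 0.976237
Link Period 1→Period 2:
ΣP(Period 2)Q(Period 1) = 22806.14×10 + 864.87×9 + 320.25×7 = 228061.4 + 7783.83 + 2241.75 = 238086.98
ΣP(Period 1)Q(Period 1) = 17887.45×10 + 877.45×9 + 265.25×7 = 178874.5 + 7897.05 + 1856.75 = 188628.3
link = 238086.98/188628.3 = 1.262202
Chained index = 100 × 0.976237 × 1.262202 = 123.2208

123.22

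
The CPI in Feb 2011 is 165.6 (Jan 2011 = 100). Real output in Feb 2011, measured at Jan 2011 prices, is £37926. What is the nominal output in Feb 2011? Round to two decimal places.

62805.46

Nominal = Real × (Index/100) = 37926 × (165.6/100)
        = 37926 × 1.656 = 62805.4560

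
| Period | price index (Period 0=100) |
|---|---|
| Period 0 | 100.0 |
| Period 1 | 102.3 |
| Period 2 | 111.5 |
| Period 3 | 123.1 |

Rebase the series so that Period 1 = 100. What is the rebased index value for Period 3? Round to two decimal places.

Rebased(Period 3) = 123.1 / 102.3 × 100 = 120.3324

120.33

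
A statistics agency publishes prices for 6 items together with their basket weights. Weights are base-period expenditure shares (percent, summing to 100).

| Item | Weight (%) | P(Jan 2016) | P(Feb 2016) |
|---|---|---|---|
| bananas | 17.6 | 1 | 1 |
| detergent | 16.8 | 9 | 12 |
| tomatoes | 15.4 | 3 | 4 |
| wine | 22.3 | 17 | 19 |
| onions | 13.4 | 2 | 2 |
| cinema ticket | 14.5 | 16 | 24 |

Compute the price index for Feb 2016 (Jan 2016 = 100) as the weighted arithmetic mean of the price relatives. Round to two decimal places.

bananas: 17.6 × (1/1) = 17.6 × 1.000000 = 17.6000
detergent: 16.8 × (12/9) = 16.8 × 1.333333 = 22.4000
tomatoes: 15.4 × (4/3) = 15.4 × 1.333333 = 20.5333
wine: 22.3 × (19/17) = 22.3 × 1.117647 = 24.9235
onions: 13.4 × (2/2) = 13.4 × 1.000000 = 13.4000
cinema ticket: 14.5 × (24/16) = 14.5 × 1.500000 = 21.7500
Index = Σ wᵢ·(p₁ᵢ/p₀ᵢ) = 17.6000 + 22.4000 + 20.5333 + 24.9235 + 13.4000 + 21.7500 = 120.6069

120.61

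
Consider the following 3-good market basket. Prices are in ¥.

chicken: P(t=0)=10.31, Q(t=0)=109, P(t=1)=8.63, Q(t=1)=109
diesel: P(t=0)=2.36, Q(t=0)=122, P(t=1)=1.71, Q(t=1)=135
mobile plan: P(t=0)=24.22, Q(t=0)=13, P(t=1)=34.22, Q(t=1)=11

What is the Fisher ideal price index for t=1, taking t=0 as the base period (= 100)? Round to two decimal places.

Laspeyres component (base-period weights):
ΣP(t=1)Q(t=0) = 8.63×109 + 1.71×122 + 34.22×13 = 940.67 + 208.62 + 444.86 = 1594.15
ΣP(t=0)Q(t=0) = 10.31×109 + 2.36×122 + 24.22×13 = 1123.79 + 287.92 + 314.86 = 1726.57
L = 1594.15 / 1726.57 × 100 = 92.3305
Paasche component (current-period weights):
ΣP(t=1)Q(t=1) = 8.63×109 + 1.71×135 + 34.22×11 = 940.67 + 230.85 + 376.42 = 1547.94
ΣP(t=0)Q(t=1) = 10.31×109 + 2.36×135 + 24.22×11 = 1123.79 + 318.6 + 266.42 = 1708.81
P = 1547.94 / 1708.81 × 100 = 90.5858
Fisher = √(L × P) = √(92.3305 × 90.5858) = 91.4540

91.45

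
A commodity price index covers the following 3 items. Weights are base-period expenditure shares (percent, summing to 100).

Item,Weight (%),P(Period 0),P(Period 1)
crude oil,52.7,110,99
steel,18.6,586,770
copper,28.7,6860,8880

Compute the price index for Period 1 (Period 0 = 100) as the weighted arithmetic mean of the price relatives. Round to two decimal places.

crude oil: 52.7 × (99/110) = 52.7 × 0.900000 = 47.4300
steel: 18.6 × (770/586) = 18.6 × 1.313993 = 24.4403
copper: 28.7 × (8880/6860) = 28.7 × 1.294461 = 37.1510
Index = Σ wᵢ·(p₁ᵢ/p₀ᵢ) = 47.4300 + 24.4403 + 37.1510 = 109.0213

109.02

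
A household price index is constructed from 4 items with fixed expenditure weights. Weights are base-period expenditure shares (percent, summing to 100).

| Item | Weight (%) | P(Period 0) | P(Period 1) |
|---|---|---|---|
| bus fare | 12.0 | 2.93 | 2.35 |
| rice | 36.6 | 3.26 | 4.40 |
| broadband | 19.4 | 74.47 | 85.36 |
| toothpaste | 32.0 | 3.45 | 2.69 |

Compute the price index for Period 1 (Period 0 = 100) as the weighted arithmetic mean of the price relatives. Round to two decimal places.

106.21

bus fare: 12.0 × (2.35/2.93) = 12.0 × 0.802048 = 9.6246
rice: 36.6 × (4.40/3.26) = 36.6 × 1.349693 = 49.3988
broadband: 19.4 × (85.36/74.47) = 19.4 × 1.146233 = 22.2369
toothpaste: 32.0 × (2.69/3.45) = 32.0 × 0.779710 = 24.9507
Index = Σ wᵢ·(p₁ᵢ/p₀ᵢ) = 9.6246 + 49.3988 + 22.2369 + 24.9507 = 106.2110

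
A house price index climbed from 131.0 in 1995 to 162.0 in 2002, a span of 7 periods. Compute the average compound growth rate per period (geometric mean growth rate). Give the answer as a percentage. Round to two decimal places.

3.08%

Growth factor = (162.0/131.0)^(1/7) = (1.236641)^(1/7) = 1.030808
Growth rate = 1.030808 − 1 = 0.030808 = 3.0808%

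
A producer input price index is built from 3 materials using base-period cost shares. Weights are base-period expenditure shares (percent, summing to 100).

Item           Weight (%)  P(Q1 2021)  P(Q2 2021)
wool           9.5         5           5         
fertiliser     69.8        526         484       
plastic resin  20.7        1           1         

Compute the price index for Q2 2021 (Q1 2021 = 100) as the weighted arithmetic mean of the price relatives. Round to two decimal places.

wool: 9.5 × (5/5) = 9.5 × 1.000000 = 9.5000
fertiliser: 69.8 × (484/526) = 69.8 × 0.920152 = 64.2266
plastic resin: 20.7 × (1/1) = 20.7 × 1.000000 = 20.7000
Index = Σ wᵢ·(p₁ᵢ/p₀ᵢ) = 9.5000 + 64.2266 + 20.7000 = 94.4266

94.43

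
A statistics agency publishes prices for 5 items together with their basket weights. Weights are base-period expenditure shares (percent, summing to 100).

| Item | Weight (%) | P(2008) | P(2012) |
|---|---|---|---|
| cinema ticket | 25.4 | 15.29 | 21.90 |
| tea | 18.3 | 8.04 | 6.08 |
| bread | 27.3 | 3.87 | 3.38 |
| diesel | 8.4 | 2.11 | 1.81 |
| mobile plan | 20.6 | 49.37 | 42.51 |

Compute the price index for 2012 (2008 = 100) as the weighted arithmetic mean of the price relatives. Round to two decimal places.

cinema ticket: 25.4 × (21.90/15.29) = 25.4 × 1.432309 = 36.3806
tea: 18.3 × (6.08/8.04) = 18.3 × 0.756219 = 13.8388
bread: 27.3 × (3.38/3.87) = 27.3 × 0.873385 = 23.8434
diesel: 8.4 × (1.81/2.11) = 8.4 × 0.857820 = 7.2057
mobile plan: 20.6 × (42.51/49.37) = 20.6 × 0.861049 = 17.7376
Index = Σ wᵢ·(p₁ᵢ/p₀ᵢ) = 36.3806 + 13.8388 + 23.8434 + 7.2057 + 17.7376 = 99.0062

99.01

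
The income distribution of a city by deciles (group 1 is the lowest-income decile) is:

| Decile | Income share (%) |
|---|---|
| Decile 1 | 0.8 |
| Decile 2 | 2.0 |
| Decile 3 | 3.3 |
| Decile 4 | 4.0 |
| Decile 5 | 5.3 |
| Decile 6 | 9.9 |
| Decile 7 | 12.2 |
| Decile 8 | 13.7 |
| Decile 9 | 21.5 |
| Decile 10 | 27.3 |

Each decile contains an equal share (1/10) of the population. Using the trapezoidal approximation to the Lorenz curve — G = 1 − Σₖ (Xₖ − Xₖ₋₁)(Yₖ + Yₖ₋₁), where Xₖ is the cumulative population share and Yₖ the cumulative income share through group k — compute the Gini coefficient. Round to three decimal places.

0.456

Cumulative income shares Yₖ: 0.0080, 0.0280, 0.0610, 0.1010, 0.1540, 0.2530, 0.3750, 0.5120, 0.7270, 1.0000
Σ (Xₖ−Xₖ₋₁)(Yₖ+Yₖ₋₁) = (1/10)(0.0080+0.0000) + (1/10)(0.0280+0.0080) + (1/10)(0.0610+0.0280) + (1/10)(0.1010+0.0610) + (1/10)(0.1540+0.1010) + (1/10)(0.2530+0.1540) + (1/10)(0.3750+0.2530) + (1/10)(0.5120+0.3750) + (1/10)(0.7270+0.5120) + (1/10)(1.0000+0.7270)
  = 0.0008 + 0.0036 + 0.0089 + 0.0162 + 0.0255 + 0.0407 + 0.0628 + 0.0887 + 0.1239 + 0.1727 = 0.5438
G = 1 − 0.5438 = 0.4562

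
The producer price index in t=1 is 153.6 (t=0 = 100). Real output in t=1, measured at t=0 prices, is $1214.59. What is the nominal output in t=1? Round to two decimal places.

Nominal = Real × (Index/100) = 1214.59 × (153.6/100)
        = 1214.59 × 1.536 = 1865.6102

1865.61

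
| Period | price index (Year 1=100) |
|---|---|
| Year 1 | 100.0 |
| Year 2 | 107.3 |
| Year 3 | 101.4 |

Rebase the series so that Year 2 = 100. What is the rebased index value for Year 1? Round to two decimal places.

Rebased(Year 1) = 100.0 / 107.3 × 100 = 93.1966

93.20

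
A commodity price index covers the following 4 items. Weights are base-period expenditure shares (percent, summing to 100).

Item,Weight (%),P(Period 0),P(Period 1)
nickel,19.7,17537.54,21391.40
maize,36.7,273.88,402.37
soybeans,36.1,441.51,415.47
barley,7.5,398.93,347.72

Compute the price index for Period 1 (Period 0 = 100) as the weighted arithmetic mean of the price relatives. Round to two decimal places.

nickel: 19.7 × (21391.40/17537.54) = 19.7 × 1.219749 = 24.0291
maize: 36.7 × (402.37/273.88) = 36.7 × 1.469147 = 53.9177
soybeans: 36.1 × (415.47/441.51) = 36.1 × 0.941021 = 33.9708
barley: 7.5 × (347.72/398.93) = 7.5 × 0.871632 = 6.5372
Index = Σ wᵢ·(p₁ᵢ/p₀ᵢ) = 24.0291 + 53.9177 + 33.9708 + 6.5372 = 118.4548

118.45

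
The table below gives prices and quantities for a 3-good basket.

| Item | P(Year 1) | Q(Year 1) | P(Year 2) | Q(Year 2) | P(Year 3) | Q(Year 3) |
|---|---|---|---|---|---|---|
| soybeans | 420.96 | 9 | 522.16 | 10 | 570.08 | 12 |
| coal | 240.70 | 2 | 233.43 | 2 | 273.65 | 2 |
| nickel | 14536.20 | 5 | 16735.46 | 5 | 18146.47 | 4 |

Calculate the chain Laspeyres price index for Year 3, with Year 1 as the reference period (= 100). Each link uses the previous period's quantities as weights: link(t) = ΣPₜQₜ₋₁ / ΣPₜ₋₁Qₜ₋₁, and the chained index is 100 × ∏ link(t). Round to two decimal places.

125.29

Link Year 1→Year 2:
ΣP(Year 2)Q(Year 1) = 522.16×9 + 233.43×2 + 16735.46×5 = 4699.44 + 466.86 + 83677.3 = 88843.6
ΣP(Year 1)Q(Year 1) = 420.96×9 + 240.70×2 + 14536.20×5 = 3788.64 + 481.4 + 72681 = 76951.04
link = 88843.6/76951.04 = 1.154547
Link Year 2→Year 3:
ΣP(Year 3)Q(Year 2) = 570.08×10 + 273.65×2 + 18146.47×5 = 5700.8 + 547.3 + 90732.35 = 96980.45
ΣP(Year 2)Q(Year 2) = 522.16×10 + 233.43×2 + 16735.46×5 = 5221.6 + 466.86 + 83677.3 = 89365.76
link = 96980.45/89365.76 = 1.085208
Chained index = 100 × 1.154547 × 1.085208 = 125.2924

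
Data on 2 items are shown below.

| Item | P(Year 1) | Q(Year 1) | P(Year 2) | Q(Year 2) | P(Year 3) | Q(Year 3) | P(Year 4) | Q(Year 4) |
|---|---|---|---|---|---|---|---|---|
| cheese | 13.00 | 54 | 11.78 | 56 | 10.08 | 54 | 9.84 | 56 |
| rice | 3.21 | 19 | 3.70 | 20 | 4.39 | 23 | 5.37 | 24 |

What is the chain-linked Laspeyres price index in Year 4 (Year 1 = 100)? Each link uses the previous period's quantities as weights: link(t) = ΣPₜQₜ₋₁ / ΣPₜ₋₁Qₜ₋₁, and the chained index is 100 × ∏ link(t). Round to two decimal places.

83.54

Link Year 1→Year 2:
ΣP(Year 2)Q(Year 1) = 11.78×54 + 3.70×19 = 636.12 + 70.3 = 706.42
ΣP(Year 1)Q(Year 1) = 13.00×54 + 3.21×19 = 702 + 60.99 = 762.99
link = 706.42/762.99 = 0.925857
Link Year 2→Year 3:
ΣP(Year 3)Q(Year 2) = 10.08×56 + 4.39×20 = 564.48 + 87.8 = 652.28
ΣP(Year 2)Q(Year 2) = 11.78×56 + 3.70×20 = 659.68 + 74 = 733.68
link = 652.28/733.68 = 0.889052
Link Year 3→Year 4:
ΣP(Year 4)Q(Year 3) = 9.84×54 + 5.37×23 = 531.36 + 123.51 = 654.87
ΣP(Year 3)Q(Year 3) = 10.08×54 + 4.39×23 = 544.32 + 100.97 = 645.29
link = 654.87/645.29 = 1.014846
Chained index = 100 × 0.925857 × 0.889052 × 1.014846 = 83.5356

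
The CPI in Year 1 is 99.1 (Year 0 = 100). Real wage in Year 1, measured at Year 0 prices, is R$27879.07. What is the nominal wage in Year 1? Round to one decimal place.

27628.2

Nominal = Real × (Index/100) = 27879.07 × (99.1/100)
        = 27879.07 × 0.991 = 27628.1584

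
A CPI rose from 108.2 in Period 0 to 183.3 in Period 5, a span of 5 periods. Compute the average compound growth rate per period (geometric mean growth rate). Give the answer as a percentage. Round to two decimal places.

Growth factor = (183.3/108.2)^(1/5) = (1.694085)^(1/5) = 1.111187
Growth rate = 1.111187 − 1 = 0.111187 = 11.1187%

11.12%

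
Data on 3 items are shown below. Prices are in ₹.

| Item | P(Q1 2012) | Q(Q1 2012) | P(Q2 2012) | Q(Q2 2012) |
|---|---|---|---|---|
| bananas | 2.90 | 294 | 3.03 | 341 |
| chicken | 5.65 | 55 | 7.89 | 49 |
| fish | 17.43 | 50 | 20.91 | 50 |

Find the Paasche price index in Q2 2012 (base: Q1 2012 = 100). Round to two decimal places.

Paasche price index uses current-period quantities as weights.
ΣP(Q2 2012)·Q(Q2 2012) = 3.03×341 + 7.89×49 + 20.91×50 = 1033.23 + 386.61 + 1045.5 = 2465.34
ΣP(Q1 2012)·Q(Q2 2012) = 2.90×341 + 5.65×49 + 17.43×50 = 988.9 + 276.85 + 871.5 = 2137.25
Index = 2465.34 / 2137.25 × 100 = 115.3510

115.35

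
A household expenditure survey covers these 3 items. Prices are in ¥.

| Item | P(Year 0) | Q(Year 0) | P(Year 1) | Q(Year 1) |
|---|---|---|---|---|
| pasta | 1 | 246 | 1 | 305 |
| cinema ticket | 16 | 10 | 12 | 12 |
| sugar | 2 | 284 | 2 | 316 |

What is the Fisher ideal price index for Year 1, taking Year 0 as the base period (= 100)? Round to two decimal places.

Laspeyres component (base-period weights):
ΣP(Year 1)Q(Year 0) = 1×246 + 12×10 + 2×284 = 246 + 120 + 568 = 934
ΣP(Year 0)Q(Year 0) = 1×246 + 16×10 + 2×284 = 246 + 160 + 568 = 974
L = 934 / 974 × 100 = 95.8932
Paasche component (current-period weights):
ΣP(Year 1)Q(Year 1) = 1×305 + 12×12 + 2×316 = 305 + 144 + 632 = 1081
ΣP(Year 0)Q(Year 1) = 1×305 + 16×12 + 2×316 = 305 + 192 + 632 = 1129
P = 1081 / 1129 × 100 = 95.7484
Fisher = √(L × P) = √(95.8932 × 95.7484) = 95.8208

95.82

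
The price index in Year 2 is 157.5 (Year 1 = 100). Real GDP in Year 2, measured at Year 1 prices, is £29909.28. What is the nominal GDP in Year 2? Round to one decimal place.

Nominal = Real × (Index/100) = 29909.28 × (157.5/100)
        = 29909.28 × 1.575 = 47107.1160

47107.1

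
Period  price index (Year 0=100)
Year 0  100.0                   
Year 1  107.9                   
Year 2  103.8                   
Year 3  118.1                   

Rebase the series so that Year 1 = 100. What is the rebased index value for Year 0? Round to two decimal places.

Rebased(Year 0) = 100.0 / 107.9 × 100 = 92.6784

92.68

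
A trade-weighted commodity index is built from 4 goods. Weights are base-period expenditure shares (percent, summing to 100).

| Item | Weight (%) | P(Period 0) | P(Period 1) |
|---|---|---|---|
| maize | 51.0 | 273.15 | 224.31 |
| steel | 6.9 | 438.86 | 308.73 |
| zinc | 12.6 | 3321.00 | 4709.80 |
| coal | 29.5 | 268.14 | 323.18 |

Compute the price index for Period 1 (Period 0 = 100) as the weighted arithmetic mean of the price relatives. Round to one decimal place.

100.2

maize: 51.0 × (224.31/273.15) = 51.0 × 0.821197 = 41.8811
steel: 6.9 × (308.73/438.86) = 6.9 × 0.703482 = 4.8540
zinc: 12.6 × (4709.80/3321.00) = 12.6 × 1.418187 = 17.8692
coal: 29.5 × (323.18/268.14) = 29.5 × 1.205266 = 35.5553
Index = Σ wᵢ·(p₁ᵢ/p₀ᵢ) = 41.8811 + 4.8540 + 17.8692 + 35.5553 = 100.1596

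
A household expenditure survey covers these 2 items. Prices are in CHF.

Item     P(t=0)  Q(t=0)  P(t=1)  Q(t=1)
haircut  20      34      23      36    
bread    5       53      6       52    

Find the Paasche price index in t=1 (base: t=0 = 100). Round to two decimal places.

Paasche price index uses current-period quantities as weights.
ΣP(t=1)·Q(t=1) = 23×36 + 6×52 = 828 + 312 = 1140
ΣP(t=0)·Q(t=1) = 20×36 + 5×52 = 720 + 260 = 980
Index = 1140 / 980 × 100 = 116.3265

116.33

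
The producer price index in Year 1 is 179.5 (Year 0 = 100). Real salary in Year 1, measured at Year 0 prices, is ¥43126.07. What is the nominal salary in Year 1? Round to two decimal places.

Nominal = Real × (Index/100) = 43126.07 × (179.5/100)
        = 43126.07 × 1.795 = 77411.2957

77411.30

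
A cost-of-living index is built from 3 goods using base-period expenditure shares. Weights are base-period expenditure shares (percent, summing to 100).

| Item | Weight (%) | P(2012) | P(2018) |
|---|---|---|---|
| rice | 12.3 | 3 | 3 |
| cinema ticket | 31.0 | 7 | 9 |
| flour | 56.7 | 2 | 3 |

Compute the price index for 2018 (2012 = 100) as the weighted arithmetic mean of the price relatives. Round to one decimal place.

137.2

rice: 12.3 × (3/3) = 12.3 × 1.000000 = 12.3000
cinema ticket: 31.0 × (9/7) = 31.0 × 1.285714 = 39.8571
flour: 56.7 × (3/2) = 56.7 × 1.500000 = 85.0500
Index = Σ wᵢ·(p₁ᵢ/p₀ᵢ) = 12.3000 + 39.8571 + 85.0500 = 137.2071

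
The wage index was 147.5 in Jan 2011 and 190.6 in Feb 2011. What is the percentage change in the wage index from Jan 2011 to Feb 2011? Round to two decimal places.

29.22%

Change = (190.6 − 147.5) / 147.5 × 100
       = 43.1 / 147.5 × 100 = 29.2203%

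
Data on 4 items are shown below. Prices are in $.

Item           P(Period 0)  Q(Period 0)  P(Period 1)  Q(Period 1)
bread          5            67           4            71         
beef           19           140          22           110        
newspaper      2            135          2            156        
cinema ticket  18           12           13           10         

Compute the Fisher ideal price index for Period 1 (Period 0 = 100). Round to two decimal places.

Laspeyres component (base-period weights):
ΣP(Period 1)Q(Period 0) = 4×67 + 22×140 + 2×135 + 13×12 = 268 + 3080 + 270 + 156 = 3774
ΣP(Period 0)Q(Period 0) = 5×67 + 19×140 + 2×135 + 18×12 = 335 + 2660 + 270 + 216 = 3481
L = 3774 / 3481 × 100 = 108.4171
Paasche component (current-period weights):
ΣP(Period 1)Q(Period 1) = 4×71 + 22×110 + 2×156 + 13×10 = 284 + 2420 + 312 + 130 = 3146
ΣP(Period 0)Q(Period 1) = 5×71 + 19×110 + 2×156 + 18×10 = 355 + 2090 + 312 + 180 = 2937
P = 3146 / 2937 × 100 = 107.1161
Fisher = √(L × P) = √(108.4171 × 107.1161) = 107.7646

107.76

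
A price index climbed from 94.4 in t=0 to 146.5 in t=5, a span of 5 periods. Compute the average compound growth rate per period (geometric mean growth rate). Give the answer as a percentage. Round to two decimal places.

9.19%

Growth factor = (146.5/94.4)^(1/5) = (1.551907)^(1/5) = 1.091876
Growth rate = 1.091876 − 1 = 0.091876 = 9.1876%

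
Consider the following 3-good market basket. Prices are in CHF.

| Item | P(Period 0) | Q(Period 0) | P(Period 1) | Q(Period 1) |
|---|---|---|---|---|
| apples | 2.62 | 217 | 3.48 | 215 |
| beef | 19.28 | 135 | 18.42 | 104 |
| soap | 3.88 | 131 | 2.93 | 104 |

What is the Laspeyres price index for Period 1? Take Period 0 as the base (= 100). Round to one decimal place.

98.5

Laspeyres price index uses base-period quantities as weights.
ΣP(Period 1)·Q(Period 0) = 3.48×217 + 18.42×135 + 2.93×131 = 755.16 + 2486.7 + 383.83 = 3625.69
ΣP(Period 0)·Q(Period 0) = 2.62×217 + 19.28×135 + 3.88×131 = 568.54 + 2602.8 + 508.28 = 3679.62
Index = 3625.69 / 3679.62 × 100 = 98.5344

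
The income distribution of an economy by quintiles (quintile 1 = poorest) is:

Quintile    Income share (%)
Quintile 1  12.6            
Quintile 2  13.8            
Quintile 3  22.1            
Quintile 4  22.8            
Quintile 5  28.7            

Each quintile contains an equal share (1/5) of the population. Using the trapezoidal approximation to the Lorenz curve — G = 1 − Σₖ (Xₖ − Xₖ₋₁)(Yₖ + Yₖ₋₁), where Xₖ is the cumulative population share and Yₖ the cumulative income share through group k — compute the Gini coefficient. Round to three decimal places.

Cumulative income shares Yₖ: 0.1260, 0.2640, 0.4850, 0.7130, 1.0000
Σ (Xₖ−Xₖ₋₁)(Yₖ+Yₖ₋₁) = (1/5)(0.1260+0.0000) + (1/5)(0.2640+0.1260) + (1/5)(0.4850+0.2640) + (1/5)(0.7130+0.4850) + (1/5)(1.0000+0.7130)
  = 0.0252 + 0.0780 + 0.1498 + 0.2396 + 0.3426 = 0.8352
G = 1 − 0.8352 = 0.1648

0.165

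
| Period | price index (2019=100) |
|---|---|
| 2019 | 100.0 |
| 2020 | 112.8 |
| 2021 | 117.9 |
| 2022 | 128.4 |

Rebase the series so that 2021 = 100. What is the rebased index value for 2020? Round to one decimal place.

95.7

Rebased(2020) = 112.8 / 117.9 × 100 = 95.6743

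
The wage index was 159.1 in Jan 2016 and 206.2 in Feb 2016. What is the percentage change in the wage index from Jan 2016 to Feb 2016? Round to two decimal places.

Change = (206.2 − 159.1) / 159.1 × 100
       = 47.1 / 159.1 × 100 = 29.6040%

29.60%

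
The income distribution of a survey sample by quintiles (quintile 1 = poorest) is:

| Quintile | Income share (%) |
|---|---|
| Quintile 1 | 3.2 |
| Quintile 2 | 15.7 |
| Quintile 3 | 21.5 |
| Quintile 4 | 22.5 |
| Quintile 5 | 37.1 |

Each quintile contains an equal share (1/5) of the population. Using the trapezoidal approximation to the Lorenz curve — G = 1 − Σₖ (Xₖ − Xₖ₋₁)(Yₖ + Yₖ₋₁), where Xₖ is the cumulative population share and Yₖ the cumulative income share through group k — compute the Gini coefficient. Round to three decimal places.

0.298

Cumulative income shares Yₖ: 0.0320, 0.1890, 0.4040, 0.6290, 1.0000
Σ (Xₖ−Xₖ₋₁)(Yₖ+Yₖ₋₁) = (1/5)(0.0320+0.0000) + (1/5)(0.1890+0.0320) + (1/5)(0.4040+0.1890) + (1/5)(0.6290+0.4040) + (1/5)(1.0000+0.6290)
  = 0.0064 + 0.0442 + 0.1186 + 0.2066 + 0.3258 = 0.7016
G = 1 − 0.7016 = 0.2984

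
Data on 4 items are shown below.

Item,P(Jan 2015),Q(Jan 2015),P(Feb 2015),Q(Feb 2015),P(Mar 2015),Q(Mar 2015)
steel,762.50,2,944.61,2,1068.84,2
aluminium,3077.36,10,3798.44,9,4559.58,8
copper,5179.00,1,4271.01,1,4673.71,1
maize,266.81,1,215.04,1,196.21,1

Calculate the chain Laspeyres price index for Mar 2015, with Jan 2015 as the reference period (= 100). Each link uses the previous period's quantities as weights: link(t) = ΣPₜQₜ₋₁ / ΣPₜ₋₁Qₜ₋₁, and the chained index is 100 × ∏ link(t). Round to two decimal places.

139.21

Link Jan 2015→Feb 2015:
ΣP(Feb 2015)Q(Jan 2015) = 944.61×2 + 3798.44×10 + 4271.01×1 + 215.04×1 = 1889.22 + 37984.4 + 4271.01 + 215.04 = 44359.67
ΣP(Jan 2015)Q(Jan 2015) = 762.50×2 + 3077.36×10 + 5179.00×1 + 266.81×1 = 1525 + 30773.6 + 5179 + 266.81 = 37744.41
link = 44359.67/37744.41 = 1.175265
Link Feb 2015→Mar 2015:
ΣP(Mar 2015)Q(Feb 2015) = 1068.84×2 + 4559.58×9 + 4673.71×1 + 196.21×1 = 2137.68 + 41036.22 + 4673.71 + 196.21 = 48043.82
ΣP(Feb 2015)Q(Feb 2015) = 944.61×2 + 3798.44×9 + 4271.01×1 + 215.04×1 = 1889.22 + 34185.96 + 4271.01 + 215.04 = 40561.23
link = 48043.82/40561.23 = 1.184476
Chained index = 100 × 1.175265 × 1.184476 = 139.2073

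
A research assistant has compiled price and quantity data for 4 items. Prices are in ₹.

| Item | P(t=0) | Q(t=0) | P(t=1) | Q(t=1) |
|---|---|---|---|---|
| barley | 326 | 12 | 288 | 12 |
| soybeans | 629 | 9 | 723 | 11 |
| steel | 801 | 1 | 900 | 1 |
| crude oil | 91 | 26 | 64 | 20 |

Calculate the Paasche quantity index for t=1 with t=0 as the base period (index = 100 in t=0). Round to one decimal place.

108.5

Paasche quantity index uses current-period prices as weights.
ΣP(t=1)·Q(t=1) = 288×12 + 723×11 + 900×1 + 64×20 = 3456 + 7953 + 900 + 1280 = 13589
ΣP(t=1)·Q(t=0) = 288×12 + 723×9 + 900×1 + 64×26 = 3456 + 6507 + 900 + 1664 = 12527
Index = 13589 / 12527 × 100 = 108.4777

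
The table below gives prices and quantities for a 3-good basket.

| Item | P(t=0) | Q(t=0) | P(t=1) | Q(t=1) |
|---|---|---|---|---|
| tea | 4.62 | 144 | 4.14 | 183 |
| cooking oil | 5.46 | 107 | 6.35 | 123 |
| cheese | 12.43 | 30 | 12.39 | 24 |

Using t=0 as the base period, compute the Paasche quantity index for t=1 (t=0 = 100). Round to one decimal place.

Paasche quantity index uses current-period prices as weights.
ΣP(t=1)·Q(t=1) = 4.14×183 + 6.35×123 + 12.39×24 = 757.62 + 781.05 + 297.36 = 1836.03
ΣP(t=1)·Q(t=0) = 4.14×144 + 6.35×107 + 12.39×30 = 596.16 + 679.45 + 371.7 = 1647.31
Index = 1836.03 / 1647.31 × 100 = 111.4563

111.5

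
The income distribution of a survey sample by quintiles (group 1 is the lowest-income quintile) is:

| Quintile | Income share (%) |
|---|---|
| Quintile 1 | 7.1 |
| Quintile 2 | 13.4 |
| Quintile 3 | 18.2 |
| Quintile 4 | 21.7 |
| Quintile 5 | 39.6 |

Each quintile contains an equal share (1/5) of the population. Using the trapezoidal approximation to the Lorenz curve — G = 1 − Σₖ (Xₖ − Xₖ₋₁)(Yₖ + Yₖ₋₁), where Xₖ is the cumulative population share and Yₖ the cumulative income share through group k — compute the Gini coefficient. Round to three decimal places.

0.293

Cumulative income shares Yₖ: 0.0710, 0.2050, 0.3870, 0.6040, 1.0000
Σ (Xₖ−Xₖ₋₁)(Yₖ+Yₖ₋₁) = (1/5)(0.0710+0.0000) + (1/5)(0.2050+0.0710) + (1/5)(0.3870+0.2050) + (1/5)(0.6040+0.3870) + (1/5)(1.0000+0.6040)
  = 0.0142 + 0.0552 + 0.1184 + 0.1982 + 0.3208 = 0.7068
G = 1 − 0.7068 = 0.2932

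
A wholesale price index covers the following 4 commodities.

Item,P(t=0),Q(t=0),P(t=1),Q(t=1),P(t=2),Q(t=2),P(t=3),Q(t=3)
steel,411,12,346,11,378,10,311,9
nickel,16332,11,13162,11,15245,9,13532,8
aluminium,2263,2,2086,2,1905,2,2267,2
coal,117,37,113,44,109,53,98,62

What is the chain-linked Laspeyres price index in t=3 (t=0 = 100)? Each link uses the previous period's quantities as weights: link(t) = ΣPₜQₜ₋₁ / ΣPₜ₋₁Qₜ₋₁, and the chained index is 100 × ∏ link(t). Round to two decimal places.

Link t=0→t=1:
ΣP(t=1)Q(t=0) = 346×12 + 13162×11 + 2086×2 + 113×37 = 4152 + 144782 + 4172 + 4181 = 157287
ΣP(t=0)Q(t=0) = 411×12 + 16332×11 + 2263×2 + 117×37 = 4932 + 179652 + 4526 + 4329 = 193439
link = 157287/193439 = 0.813109
Link t=1→t=2:
ΣP(t=2)Q(t=1) = 378×11 + 15245×11 + 1905×2 + 109×44 = 4158 + 167695 + 3810 + 4796 = 180459
ΣP(t=1)Q(t=1) = 346×11 + 13162×11 + 2086×2 + 113×44 = 3806 + 144782 + 4172 + 4972 = 157732
link = 180459/157732 = 1.144086
Link t=2→t=3:
ΣP(t=3)Q(t=2) = 311×10 + 13532×9 + 2267×2 + 98×53 = 3110 + 121788 + 4534 + 5194 = 134626
ΣP(t=2)Q(t=2) = 378×10 + 15245×9 + 1905×2 + 109×53 = 3780 + 137205 + 3810 + 5777 = 150572
link = 134626/150572 = 0.894097
Chained index = 100 × 0.813109 × 1.144086 × 0.894097 = 83.1749

83.17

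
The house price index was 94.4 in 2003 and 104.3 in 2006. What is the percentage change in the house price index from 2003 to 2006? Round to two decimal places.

10.49%

Change = (104.3 − 94.4) / 94.4 × 100
       = 9.9 / 94.4 × 100 = 10.4873%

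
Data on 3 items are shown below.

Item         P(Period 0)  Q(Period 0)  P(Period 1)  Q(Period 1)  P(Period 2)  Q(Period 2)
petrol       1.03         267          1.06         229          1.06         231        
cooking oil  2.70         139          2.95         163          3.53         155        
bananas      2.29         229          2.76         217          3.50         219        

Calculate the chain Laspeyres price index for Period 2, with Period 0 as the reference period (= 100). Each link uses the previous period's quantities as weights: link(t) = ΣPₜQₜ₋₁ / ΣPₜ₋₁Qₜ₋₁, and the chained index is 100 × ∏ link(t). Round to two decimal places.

134.56

Link Period 0→Period 1:
ΣP(Period 1)Q(Period 0) = 1.06×267 + 2.95×139 + 2.76×229 = 283.02 + 410.05 + 632.04 = 1325.11
ΣP(Period 0)Q(Period 0) = 1.03×267 + 2.70×139 + 2.29×229 = 275.01 + 375.3 + 524.41 = 1174.72
link = 1325.11/1174.72 = 1.128022
Link Period 1→Period 2:
ΣP(Period 2)Q(Period 1) = 1.06×229 + 3.53×163 + 3.50×217 = 242.74 + 575.39 + 759.5 = 1577.63
ΣP(Period 1)Q(Period 1) = 1.06×229 + 2.95×163 + 2.76×217 = 242.74 + 480.85 + 598.92 = 1322.51
link = 1577.63/1322.51 = 1.192906
Chained index = 100 × 1.128022 × 1.192906 = 134.5624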